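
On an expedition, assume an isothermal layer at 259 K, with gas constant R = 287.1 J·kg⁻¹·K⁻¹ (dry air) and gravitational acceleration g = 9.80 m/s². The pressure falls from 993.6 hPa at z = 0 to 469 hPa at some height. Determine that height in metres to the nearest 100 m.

z ≈ 5700 m

Scale height: H = RT/g = 287.1 × 259 / 9.80 = 7587.6 m.
Invert the barometric formula: z = H ln(P₀/P).
P₀/P = 993.6/469 = 2.1186; ln(2.1186) = 0.75076.
z = 7587.6 × 0.75076 = 5696.5 m.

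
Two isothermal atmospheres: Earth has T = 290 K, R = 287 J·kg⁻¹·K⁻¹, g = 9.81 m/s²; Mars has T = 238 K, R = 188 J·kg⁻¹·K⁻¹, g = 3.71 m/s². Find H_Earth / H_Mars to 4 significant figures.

H_Earth/H_Mars ≈ 0.7035

H = RT/g for each body.
H_Earth = 287 × 290 / 9.81 = 8484.2 m.
H_Mars = 188 × 238 / 3.71 = 12060 m.
H_Earth/H_Mars = 8484.2/12060 = 0.70350.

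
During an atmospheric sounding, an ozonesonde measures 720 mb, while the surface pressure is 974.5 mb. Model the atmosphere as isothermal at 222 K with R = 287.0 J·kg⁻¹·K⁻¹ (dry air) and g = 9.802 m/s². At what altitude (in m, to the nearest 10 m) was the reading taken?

Scale height: H = RT/g = 287.0 × 222 / 9.802 = 6500.1 m.
Invert the barometric formula: z = H ln(P₀/P).
P₀/P = 974.5/720 = 1.3535; ln(1.3535) = 0.30269.
z = 6500.1 × 0.30269 = 1967.5 m.

z ≈ 1970 m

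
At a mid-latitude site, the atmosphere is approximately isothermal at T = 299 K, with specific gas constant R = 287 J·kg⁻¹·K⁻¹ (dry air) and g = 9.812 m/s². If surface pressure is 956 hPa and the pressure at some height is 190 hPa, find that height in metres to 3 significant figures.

Scale height: H = RT/g = 287 × 299 / 9.812 = 8745.7 m.
Invert the barometric formula: z = H ln(P₀/P).
P₀/P = 956/190 = 5.0316; ln(5.0316) = 1.6157.
z = 8745.7 × 1.6157 = 14130 m.

z ≈ 14100 m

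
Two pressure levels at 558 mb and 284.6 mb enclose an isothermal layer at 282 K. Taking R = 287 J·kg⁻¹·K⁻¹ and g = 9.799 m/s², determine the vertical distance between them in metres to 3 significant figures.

Δz ≈ 5560 m

Hypsometric equation: Δz = (R T̄/g) ln(P₁/P₂).
R T̄/g = 287 × 282 / 9.799 = 8259.4 m.
ln(558/284.6) = ln(1.9606) = 0.67325.
Δz = 8259.4 × 0.67325 = 5560.6 m.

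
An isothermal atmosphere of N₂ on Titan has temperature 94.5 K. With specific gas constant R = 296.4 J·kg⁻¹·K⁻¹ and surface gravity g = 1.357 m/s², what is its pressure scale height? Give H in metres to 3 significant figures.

The scale height of an isothermal atmosphere is H = RT/g.
H = 296.4 × 94.5 / 1.357 = 28010/1.357 = 20641 m.

H ≈ 20600 m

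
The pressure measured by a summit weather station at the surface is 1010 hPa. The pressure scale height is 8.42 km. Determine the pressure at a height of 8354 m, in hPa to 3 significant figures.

P ≈ 374 hPa

Barometric formula: P = P₀ exp(−z/H).
z/H = 8354.0/8420.0 = 0.99216; exp(−0.99216) = 0.37077.
P = 1010 × 0.37077 = 374.48 hPa.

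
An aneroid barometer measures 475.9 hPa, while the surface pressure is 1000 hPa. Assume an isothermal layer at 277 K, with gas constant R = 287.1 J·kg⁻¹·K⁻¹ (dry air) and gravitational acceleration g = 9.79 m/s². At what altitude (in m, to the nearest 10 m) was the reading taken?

Scale height: H = RT/g = 287.1 × 277 / 9.79 = 8123.3 m.
Invert the barometric formula: z = H ln(P₀/P).
P₀/P = 1000/475.9 = 2.1013; ln(2.1013) = 0.74256.
z = 8123.3 × 0.74256 = 6032.0 m.

z ≈ 6030 m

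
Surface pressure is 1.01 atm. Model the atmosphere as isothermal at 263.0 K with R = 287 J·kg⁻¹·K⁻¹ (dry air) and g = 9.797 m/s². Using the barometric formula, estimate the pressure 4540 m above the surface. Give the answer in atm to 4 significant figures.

Scale height: H = RT/g = 287 × 263.0 / 9.797 = 7704.5 m.
Barometric formula: P = P₀ exp(−z/H).
z/H = 4540.0/7704.5 = 0.58927; exp(−0.58927) = 0.55473.
P = 1.01 × 0.55473 = 0.56028 atm.

P ≈ 0.5603 atm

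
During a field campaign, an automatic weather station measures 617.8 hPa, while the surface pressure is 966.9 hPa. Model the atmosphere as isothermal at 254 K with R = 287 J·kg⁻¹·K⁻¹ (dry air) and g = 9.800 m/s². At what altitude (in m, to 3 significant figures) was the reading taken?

Scale height: H = RT/g = 287 × 254 / 9.800 = 7438.6 m.
Invert the barometric formula: z = H ln(P₀/P).
P₀/P = 966.9/617.8 = 1.5651; ln(1.5651) = 0.44795.
z = 7438.6 × 0.44795 = 3332.1 m.

z ≈ 3330 m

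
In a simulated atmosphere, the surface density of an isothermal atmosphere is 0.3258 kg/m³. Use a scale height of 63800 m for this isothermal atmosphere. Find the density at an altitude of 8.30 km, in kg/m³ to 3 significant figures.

In an isothermal atmosphere, density decays like pressure: ρ = ρ₀ exp(−z/H).
z/H = 8300.0/63800 = 0.13009; exp(−0.13009) = 0.87802.
ρ = 0.3258 × 0.87802 = 0.28606 kg/m³.

ρ ≈ 0.286 kg/m³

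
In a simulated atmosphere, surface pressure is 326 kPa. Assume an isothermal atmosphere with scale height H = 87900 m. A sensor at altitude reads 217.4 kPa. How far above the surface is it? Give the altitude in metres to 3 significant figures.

Invert the barometric formula: z = H ln(P₀/P).
P₀/P = 326/217.4 = 1.4995; ln(1.4995) = 0.40513.
z = 87900 × 0.40513 = 35611 m.

z ≈ 35600 m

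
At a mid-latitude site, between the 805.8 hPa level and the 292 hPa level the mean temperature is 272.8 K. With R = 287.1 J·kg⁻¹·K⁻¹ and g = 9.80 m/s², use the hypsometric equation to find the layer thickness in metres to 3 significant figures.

Hypsometric equation: Δz = (R T̄/g) ln(P₁/P₂).
R T̄/g = 287.1 × 272.8 / 9.80 = 7991.9 m.
ln(805.8/292) = ln(2.7596) = 1.0151.
Δz = 7991.9 × 1.0151 = 8112.6 m.

Δz ≈ 8110 m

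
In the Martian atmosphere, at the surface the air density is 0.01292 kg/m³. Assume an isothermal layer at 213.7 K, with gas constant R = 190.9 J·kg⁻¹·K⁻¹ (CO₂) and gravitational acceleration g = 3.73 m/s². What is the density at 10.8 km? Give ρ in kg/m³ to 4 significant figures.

Scale height: H = RT/g = 190.9 × 213.7 / 3.73 = 10937 m.
In an isothermal atmosphere, density decays like pressure: ρ = ρ₀ exp(−z/H).
z/H = 10800/10937 = 0.98747; exp(−0.98747) = 0.37252.
ρ = 0.01292 × 0.37252 = 0.0048130 kg/m³.

ρ ≈ 0.004813 kg/m³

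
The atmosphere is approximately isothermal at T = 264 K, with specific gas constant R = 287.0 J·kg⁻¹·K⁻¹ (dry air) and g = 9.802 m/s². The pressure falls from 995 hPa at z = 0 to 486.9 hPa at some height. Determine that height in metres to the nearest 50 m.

z ≈ 5500 m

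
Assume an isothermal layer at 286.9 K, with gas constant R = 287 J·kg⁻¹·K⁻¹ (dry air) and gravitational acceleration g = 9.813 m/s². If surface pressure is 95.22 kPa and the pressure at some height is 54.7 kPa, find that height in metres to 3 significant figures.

z ≈ 4650 m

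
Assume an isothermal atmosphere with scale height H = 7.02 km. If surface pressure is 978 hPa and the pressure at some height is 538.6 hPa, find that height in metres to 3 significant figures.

z ≈ 4190 m

Invert the barometric formula: z = H ln(P₀/P).
P₀/P = 978/538.6 = 1.8158; ln(1.8158) = 0.59653.
z = 7020.0 × 0.59653 = 4187.6 m.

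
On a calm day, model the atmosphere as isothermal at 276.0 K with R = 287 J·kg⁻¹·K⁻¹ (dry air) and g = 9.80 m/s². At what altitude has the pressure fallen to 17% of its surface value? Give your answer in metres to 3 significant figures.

Scale height: H = RT/g = 287 × 276.0 / 9.80 = 8082.9 m.
Set P/P₀ = exp(−z/H) = 0.17, so z = −H ln(0.17).
−ln(0.17) = 1.7720; z = 8082.9 × 1.7720 = 14323 m.

z ≈ 14300 m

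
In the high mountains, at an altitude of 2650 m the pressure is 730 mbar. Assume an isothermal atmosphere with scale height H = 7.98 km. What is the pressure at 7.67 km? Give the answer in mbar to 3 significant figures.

Between two levels, P₂ = P₁ exp(−Δz/H) with Δz = z₂ − z₁.
Δz = 7670.0 − 2650.0 = 5020.0 m; Δz/H = 5020.0/7980.0 = 0.62907.
P₂ = 730 × exp(−0.62907) = 730 × 0.53309 = 389.16 mbar.

P ≈ 389 mbar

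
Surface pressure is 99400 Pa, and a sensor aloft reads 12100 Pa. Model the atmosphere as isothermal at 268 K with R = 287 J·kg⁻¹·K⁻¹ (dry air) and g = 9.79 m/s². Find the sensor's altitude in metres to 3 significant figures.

z ≈ 16500 m

Scale height: H = RT/g = 287 × 268 / 9.79 = 7856.6 m.
Invert the barometric formula: z = H ln(P₀/P).
P₀/P = 99400/12100 = 8.2149; ln(8.2149) = 2.1059.
z = 7856.6 × 2.1059 = 16545 m.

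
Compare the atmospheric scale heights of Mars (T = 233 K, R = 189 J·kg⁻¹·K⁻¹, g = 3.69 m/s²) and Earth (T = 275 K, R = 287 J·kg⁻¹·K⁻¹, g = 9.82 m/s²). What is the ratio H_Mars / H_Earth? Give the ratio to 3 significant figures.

H = RT/g for each body.
H_Mars = 189 × 233 / 3.69 = 11934 m.
H_Earth = 287 × 275 / 9.82 = 8037.2 m.
H_Mars/H_Earth = 11934/8037.2 = 1.4848.

H_Mars/H_Earth ≈ 1.48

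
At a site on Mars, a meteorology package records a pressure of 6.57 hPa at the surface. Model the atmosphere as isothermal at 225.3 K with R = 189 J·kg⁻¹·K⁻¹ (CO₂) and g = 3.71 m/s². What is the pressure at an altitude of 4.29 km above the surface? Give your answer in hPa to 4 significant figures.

Scale height: H = RT/g = 189 × 225.3 / 3.71 = 11478 m.
Barometric formula: P = P₀ exp(−z/H).
z/H = 4290.0/11478 = 0.37376; exp(−0.37376) = 0.68814.
P = 6.57 × 0.68814 = 4.5211 hPa.

P ≈ 4.521 hPa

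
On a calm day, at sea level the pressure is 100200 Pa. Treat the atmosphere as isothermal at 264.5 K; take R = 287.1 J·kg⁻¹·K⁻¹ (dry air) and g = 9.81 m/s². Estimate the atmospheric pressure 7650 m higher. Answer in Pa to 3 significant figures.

Scale height: H = RT/g = 287.1 × 264.5 / 9.81 = 7740.9 m.
Barometric formula: P = P₀ exp(−z/H).
z/H = 7650.0/7740.9 = 0.98826; exp(−0.98826) = 0.37222.
P = 100200 × 0.37222 = 37296 Pa.

P ≈ 37300 Pa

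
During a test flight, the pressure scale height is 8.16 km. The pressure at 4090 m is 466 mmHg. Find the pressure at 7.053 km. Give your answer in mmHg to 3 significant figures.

Between two levels, P₂ = P₁ exp(−Δz/H) with Δz = z₂ − z₁.
Δz = 7053.0 − 4090.0 = 2963.0 m; Δz/H = 2963.0/8160.0 = 0.36311.
P₂ = 466 × exp(−0.36311) = 466 × 0.69551 = 324.11 mmHg.

P ≈ 324 mmHg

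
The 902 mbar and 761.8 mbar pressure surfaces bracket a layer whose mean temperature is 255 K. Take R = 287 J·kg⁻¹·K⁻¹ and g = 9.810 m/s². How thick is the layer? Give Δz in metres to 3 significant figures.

Δz ≈ 1260 m

Hypsometric equation: Δz = (R T̄/g) ln(P₁/P₂).
R T̄/g = 287 × 255 / 9.810 = 7460.2 m.
ln(902/761.8) = ln(1.1840) = 0.16890.
Δz = 7460.2 × 0.16890 = 1260.0 m.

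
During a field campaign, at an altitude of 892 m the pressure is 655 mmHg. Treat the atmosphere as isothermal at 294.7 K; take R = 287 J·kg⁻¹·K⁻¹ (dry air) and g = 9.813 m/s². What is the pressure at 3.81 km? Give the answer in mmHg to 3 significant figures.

P ≈ 467 mmHg

Scale height: H = RT/g = 287 × 294.7 / 9.813 = 8619.1 m.
Between two levels, P₂ = P₁ exp(−Δz/H) with Δz = z₂ − z₁.
Δz = 3810.0 − 892.00 = 2918.0 m; Δz/H = 2918.0/8619.1 = 0.33855.
P₂ = 655 × exp(−0.33855) = 655 × 0.71280 = 466.88 mmHg.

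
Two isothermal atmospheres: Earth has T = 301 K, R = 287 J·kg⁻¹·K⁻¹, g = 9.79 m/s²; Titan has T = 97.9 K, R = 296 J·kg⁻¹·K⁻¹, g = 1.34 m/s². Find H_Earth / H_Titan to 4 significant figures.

H = RT/g for each body.
H_Earth = 287 × 301 / 9.79 = 8824.0 m.
H_Titan = 296 × 97.9 / 1.34 = 21626 m.
H_Earth/H_Titan = 8824.0/21626 = 0.40803.

H_Earth/H_Titan ≈ 0.4080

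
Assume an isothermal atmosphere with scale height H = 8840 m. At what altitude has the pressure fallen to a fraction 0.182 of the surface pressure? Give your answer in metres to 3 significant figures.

z ≈ 15100 m

Set P/P₀ = exp(−z/H) = 0.182, so z = −H ln(0.182).
−ln(0.182) = 1.7037; z = 8840.0 × 1.7037 = 15061 m.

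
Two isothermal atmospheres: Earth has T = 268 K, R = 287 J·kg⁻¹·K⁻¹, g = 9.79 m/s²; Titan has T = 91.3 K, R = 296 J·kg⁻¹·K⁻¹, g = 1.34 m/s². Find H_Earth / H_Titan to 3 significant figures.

H_Earth/H_Titan ≈ 0.390

H = RT/g for each body.
H_Earth = 287 × 268 / 9.79 = 7856.6 m.
H_Titan = 296 × 91.3 / 1.34 = 20168 m.
H_Earth/H_Titan = 7856.6/20168 = 0.38956.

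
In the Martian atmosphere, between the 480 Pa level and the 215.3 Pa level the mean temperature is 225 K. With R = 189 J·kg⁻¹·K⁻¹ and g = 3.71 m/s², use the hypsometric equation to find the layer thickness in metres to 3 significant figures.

Δz ≈ 9190 m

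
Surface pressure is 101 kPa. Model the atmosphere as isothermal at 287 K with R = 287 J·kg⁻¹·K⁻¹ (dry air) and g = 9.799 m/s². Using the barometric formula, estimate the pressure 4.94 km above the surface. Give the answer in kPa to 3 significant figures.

Scale height: H = RT/g = 287 × 287 / 9.799 = 8405.9 m.
Barometric formula: P = P₀ exp(−z/H).
z/H = 4940.0/8405.9 = 0.58768; exp(−0.58768) = 0.55561.
P = 101 × 0.55561 = 56.117 kPa.

P ≈ 56.1 kPa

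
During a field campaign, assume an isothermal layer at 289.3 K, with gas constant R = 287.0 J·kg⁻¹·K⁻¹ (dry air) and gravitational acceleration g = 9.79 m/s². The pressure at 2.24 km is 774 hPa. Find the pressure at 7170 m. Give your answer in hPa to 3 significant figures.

Scale height: H = RT/g = 287.0 × 289.3 / 9.79 = 8481.0 m.
Between two levels, P₂ = P₁ exp(−Δz/H) with Δz = z₂ − z₁.
Δz = 7170.0 − 2240.0 = 4930.0 m; Δz/H = 4930.0/8481.0 = 0.58130.
P₂ = 774 × exp(−0.58130) = 774 × 0.55917 = 432.80 hPa.

P ≈ 433 hPa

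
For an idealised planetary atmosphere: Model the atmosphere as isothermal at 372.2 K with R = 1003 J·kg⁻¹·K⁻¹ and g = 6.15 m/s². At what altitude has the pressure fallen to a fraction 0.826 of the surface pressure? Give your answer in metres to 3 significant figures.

Scale height: H = RT/g = 1003 × 372.2 / 6.15 = 60702 m.
Set P/P₀ = exp(−z/H) = 0.826, so z = −H ln(0.826).
−ln(0.826) = 0.19116; z = 60702 × 0.19116 = 11604 m.

z ≈ 11600 m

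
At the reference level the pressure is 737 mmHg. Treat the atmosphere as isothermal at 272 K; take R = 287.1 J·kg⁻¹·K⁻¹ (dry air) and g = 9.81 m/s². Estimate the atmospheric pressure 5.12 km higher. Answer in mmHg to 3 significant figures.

Scale height: H = RT/g = 287.1 × 272 / 9.81 = 7960.4 m.
Barometric formula: P = P₀ exp(−z/H).
z/H = 5120.0/7960.4 = 0.64318; exp(−0.64318) = 0.52562.
P = 737 × 0.52562 = 387.38 mmHg.

P ≈ 387 mmHg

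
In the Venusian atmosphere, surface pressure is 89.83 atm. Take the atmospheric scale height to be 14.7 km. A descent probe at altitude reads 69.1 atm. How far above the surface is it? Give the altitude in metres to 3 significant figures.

Invert the barometric formula: z = H ln(P₀/P).
P₀/P = 89.83/69.1 = 1.3000; ln(1.3000) = 0.26236.
z = 14700 × 0.26236 = 3856.7 m.

z ≈ 3860 m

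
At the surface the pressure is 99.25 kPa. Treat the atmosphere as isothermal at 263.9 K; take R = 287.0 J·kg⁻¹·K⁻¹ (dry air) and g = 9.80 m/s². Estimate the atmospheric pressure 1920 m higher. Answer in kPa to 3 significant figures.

P ≈ 77.4 kPa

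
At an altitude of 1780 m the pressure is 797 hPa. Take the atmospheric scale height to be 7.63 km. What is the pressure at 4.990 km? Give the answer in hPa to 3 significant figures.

P ≈ 523 hPa

Between two levels, P₂ = P₁ exp(−Δz/H) with Δz = z₂ − z₁.
Δz = 4990.0 − 1780.0 = 3210.0 m; Δz/H = 3210.0/7630.0 = 0.42071.
P₂ = 797 × exp(−0.42071) = 797 × 0.65658 = 523.29 hPa.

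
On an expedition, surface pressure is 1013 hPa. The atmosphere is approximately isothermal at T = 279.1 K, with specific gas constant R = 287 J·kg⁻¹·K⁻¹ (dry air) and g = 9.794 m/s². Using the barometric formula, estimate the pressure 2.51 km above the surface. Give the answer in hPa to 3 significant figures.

Scale height: H = RT/g = 287 × 279.1 / 9.794 = 8178.7 m.
Barometric formula: P = P₀ exp(−z/H).
z/H = 2510.0/8178.7 = 0.30689; exp(−0.30689) = 0.73573.
P = 1013 × 0.73573 = 745.29 hPa.

P ≈ 745 hPa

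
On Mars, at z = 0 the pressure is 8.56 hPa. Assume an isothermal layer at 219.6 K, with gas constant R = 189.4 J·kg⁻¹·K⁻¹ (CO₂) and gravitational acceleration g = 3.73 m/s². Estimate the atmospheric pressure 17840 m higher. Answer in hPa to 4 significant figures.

P ≈ 1.728 hPa

Scale height: H = RT/g = 189.4 × 219.6 / 3.73 = 11151 m.
Barometric formula: P = P₀ exp(−z/H).
z/H = 17840/11151 = 1.5999; exp(−1.5999) = 0.20192.
P = 8.56 × 0.20192 = 1.7284 hPa.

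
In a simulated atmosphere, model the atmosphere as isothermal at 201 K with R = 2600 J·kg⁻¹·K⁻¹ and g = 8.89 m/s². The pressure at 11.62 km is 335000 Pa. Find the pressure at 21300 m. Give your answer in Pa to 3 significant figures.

P ≈ 284000 Pa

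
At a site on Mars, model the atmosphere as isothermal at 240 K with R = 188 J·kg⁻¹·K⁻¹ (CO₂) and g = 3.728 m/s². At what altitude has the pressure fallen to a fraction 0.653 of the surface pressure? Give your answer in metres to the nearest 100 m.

z ≈ 5200 m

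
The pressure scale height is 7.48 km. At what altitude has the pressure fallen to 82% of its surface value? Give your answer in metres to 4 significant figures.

z ≈ 1484 m

Set P/P₀ = exp(−z/H) = 0.82, so z = −H ln(0.82).
−ln(0.82) = 0.19845; z = 7480.0 × 0.19845 = 1484.4 m.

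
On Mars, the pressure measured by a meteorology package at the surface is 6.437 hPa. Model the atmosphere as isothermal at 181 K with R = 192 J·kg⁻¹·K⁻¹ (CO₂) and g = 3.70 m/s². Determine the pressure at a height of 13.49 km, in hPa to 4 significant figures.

P ≈ 1.531 hPa

Scale height: H = RT/g = 192 × 181 / 3.70 = 9392.4 m.
Barometric formula: P = P₀ exp(−z/H).
z/H = 13490/9392.4 = 1.4363; exp(−1.4363) = 0.23781.
P = 6.437 × 0.23781 = 1.5308 hPa.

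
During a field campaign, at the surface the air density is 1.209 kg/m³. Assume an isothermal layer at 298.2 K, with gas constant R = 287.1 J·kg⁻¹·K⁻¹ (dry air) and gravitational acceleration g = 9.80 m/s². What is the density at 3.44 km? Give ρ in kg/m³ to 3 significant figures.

ρ ≈ 0.815 kg/m³

Scale height: H = RT/g = 287.1 × 298.2 / 9.80 = 8736.0 m.
In an isothermal atmosphere, density decays like pressure: ρ = ρ₀ exp(−z/H).
z/H = 3440.0/8736.0 = 0.39377; exp(−0.39377) = 0.67451.
ρ = 1.209 × 0.67451 = 0.81548 kg/m³.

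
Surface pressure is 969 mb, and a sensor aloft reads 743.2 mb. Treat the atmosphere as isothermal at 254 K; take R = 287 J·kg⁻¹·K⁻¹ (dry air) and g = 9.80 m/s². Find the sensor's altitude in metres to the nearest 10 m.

z ≈ 1970 m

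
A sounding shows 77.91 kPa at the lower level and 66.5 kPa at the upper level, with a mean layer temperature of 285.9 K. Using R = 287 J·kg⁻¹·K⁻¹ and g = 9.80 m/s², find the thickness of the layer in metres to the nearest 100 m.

Δz ≈ 1300 m

Hypsometric equation: Δz = (R T̄/g) ln(P₁/P₂).
R T̄/g = 287 × 285.9 / 9.80 = 8372.8 m.
ln(77.91/66.5) = ln(1.1716) = 0.15837.
Δz = 8372.8 × 0.15837 = 1326.0 m.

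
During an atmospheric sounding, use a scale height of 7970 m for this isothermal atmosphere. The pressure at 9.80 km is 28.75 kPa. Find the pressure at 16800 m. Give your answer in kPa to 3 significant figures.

Between two levels, P₂ = P₁ exp(−Δz/H) with Δz = z₂ − z₁.
Δz = 16800 − 9800.0 = 7000.0 m; Δz/H = 7000.0/7970.0 = 0.87829.
P₂ = 28.75 × exp(−0.87829) = 28.75 × 0.41549 = 11.945 kPa.

P ≈ 11.9 kPa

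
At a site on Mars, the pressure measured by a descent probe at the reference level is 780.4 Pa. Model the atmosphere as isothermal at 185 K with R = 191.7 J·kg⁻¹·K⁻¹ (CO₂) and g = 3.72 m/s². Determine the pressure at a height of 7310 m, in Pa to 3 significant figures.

P ≈ 363 Pa

Scale height: H = RT/g = 191.7 × 185 / 3.72 = 9533.5 m.
Barometric formula: P = P₀ exp(−z/H).
z/H = 7310.0/9533.5 = 0.76677; exp(−0.76677) = 0.46451.
P = 780.4 × 0.46451 = 362.50 Pa.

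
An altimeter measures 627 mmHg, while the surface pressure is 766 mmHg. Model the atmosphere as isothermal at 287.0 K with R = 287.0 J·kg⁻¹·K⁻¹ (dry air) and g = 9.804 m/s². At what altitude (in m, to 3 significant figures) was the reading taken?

z ≈ 1680 m

Scale height: H = RT/g = 287.0 × 287.0 / 9.804 = 8401.6 m.
Invert the barometric formula: z = H ln(P₀/P).
P₀/P = 766/627 = 1.2217; ln(1.2217) = 0.20024.
z = 8401.6 × 0.20024 = 1682.3 m.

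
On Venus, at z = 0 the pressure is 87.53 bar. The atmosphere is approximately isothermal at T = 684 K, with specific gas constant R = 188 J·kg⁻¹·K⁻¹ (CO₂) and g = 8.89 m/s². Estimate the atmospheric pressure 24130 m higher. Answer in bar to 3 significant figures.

P ≈ 16.5 bar

Scale height: H = RT/g = 188 × 684 / 8.89 = 14465 m.
Barometric formula: P = P₀ exp(−z/H).
z/H = 24130/14465 = 1.6682; exp(−1.6682) = 0.18859.
P = 87.53 × 0.18859 = 16.507 bar.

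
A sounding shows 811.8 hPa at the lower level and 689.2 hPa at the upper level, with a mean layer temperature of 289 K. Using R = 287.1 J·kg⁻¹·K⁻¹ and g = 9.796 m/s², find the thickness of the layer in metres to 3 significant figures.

Hypsometric equation: Δz = (R T̄/g) ln(P₁/P₂).
R T̄/g = 287.1 × 289 / 9.796 = 8470.0 m.
ln(811.8/689.2) = ln(1.1779) = 0.16373.
Δz = 8470.0 × 0.16373 = 1386.8 m.

Δz ≈ 1390 m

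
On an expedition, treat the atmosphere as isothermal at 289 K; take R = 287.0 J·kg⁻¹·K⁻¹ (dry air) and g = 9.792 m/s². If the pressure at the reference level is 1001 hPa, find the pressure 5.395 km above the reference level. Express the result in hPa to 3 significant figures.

P ≈ 529 hPa

Scale height: H = RT/g = 287.0 × 289 / 9.792 = 8470.5 m.
Barometric formula: P = P₀ exp(−z/H).
z/H = 5395.0/8470.5 = 0.63692; exp(−0.63692) = 0.52892.
P = 1001 × 0.52892 = 529.45 hPa.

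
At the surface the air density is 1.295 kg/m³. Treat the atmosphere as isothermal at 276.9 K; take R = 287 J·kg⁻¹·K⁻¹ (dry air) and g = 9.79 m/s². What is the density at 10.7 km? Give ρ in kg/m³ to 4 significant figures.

ρ ≈ 0.3466 kg/m³

Scale height: H = RT/g = 287 × 276.9 / 9.79 = 8117.5 m.
In an isothermal atmosphere, density decays like pressure: ρ = ρ₀ exp(−z/H).
z/H = 10700/8117.5 = 1.3181; exp(−1.3181) = 0.26764.
ρ = 1.295 × 0.26764 = 0.34659 kg/m³.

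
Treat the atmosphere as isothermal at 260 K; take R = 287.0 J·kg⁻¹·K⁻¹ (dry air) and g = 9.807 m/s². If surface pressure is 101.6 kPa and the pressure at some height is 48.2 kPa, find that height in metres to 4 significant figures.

Scale height: H = RT/g = 287.0 × 260 / 9.807 = 7608.9 m.
Invert the barometric formula: z = H ln(P₀/P).
P₀/P = 101.6/48.2 = 2.1079; ln(2.1079) = 0.74569.
z = 7608.9 × 0.74569 = 5673.9 m.

z ≈ 5674 m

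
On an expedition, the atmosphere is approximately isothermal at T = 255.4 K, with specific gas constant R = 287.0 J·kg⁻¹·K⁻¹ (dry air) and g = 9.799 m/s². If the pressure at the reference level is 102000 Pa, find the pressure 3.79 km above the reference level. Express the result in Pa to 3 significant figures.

Scale height: H = RT/g = 287.0 × 255.4 / 9.799 = 7480.3 m.
Barometric formula: P = P₀ exp(−z/H).
z/H = 3790.0/7480.3 = 0.50666; exp(−0.50666) = 0.60250.
P = 102000 × 0.60250 = 61455 Pa.

P ≈ 61500 Pa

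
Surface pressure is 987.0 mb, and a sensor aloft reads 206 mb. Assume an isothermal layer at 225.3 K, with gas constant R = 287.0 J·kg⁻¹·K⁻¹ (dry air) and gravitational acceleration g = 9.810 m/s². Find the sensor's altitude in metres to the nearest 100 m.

z ≈ 10300 m

Scale height: H = RT/g = 287.0 × 225.3 / 9.810 = 6591.3 m.
Invert the barometric formula: z = H ln(P₀/P).
P₀/P = 987.0/206 = 4.7913; ln(4.7913) = 1.5668.
z = 6591.3 × 1.5668 = 10327 m.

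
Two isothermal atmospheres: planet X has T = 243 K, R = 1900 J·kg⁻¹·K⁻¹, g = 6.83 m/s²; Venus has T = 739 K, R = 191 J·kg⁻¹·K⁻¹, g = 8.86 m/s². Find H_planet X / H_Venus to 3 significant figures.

H_planet X/H_Venus ≈ 4.24

H = RT/g for each body.
H_planet X = 1900 × 243 / 6.83 = 67599 m.
H_Venus = 191 × 739 / 8.86 = 15931 m.
H_planet X/H_Venus = 67599/15931 = 4.2432.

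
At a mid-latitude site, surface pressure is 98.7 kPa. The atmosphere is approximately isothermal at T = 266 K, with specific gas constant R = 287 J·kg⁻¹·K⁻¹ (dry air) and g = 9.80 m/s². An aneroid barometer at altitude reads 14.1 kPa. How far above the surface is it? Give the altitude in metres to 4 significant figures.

z ≈ 15160 m

Scale height: H = RT/g = 287 × 266 / 9.80 = 7790.0 m.
Invert the barometric formula: z = H ln(P₀/P).
P₀/P = 98.7/14.1 = 7.0000; ln(7.0000) = 1.9459.
z = 7790.0 × 1.9459 = 15159 m.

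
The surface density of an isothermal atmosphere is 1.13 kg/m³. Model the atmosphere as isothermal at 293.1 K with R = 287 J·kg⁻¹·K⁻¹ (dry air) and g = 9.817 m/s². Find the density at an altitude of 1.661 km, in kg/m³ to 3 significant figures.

ρ ≈ 0.931 kg/m³

Scale height: H = RT/g = 287 × 293.1 / 9.817 = 8568.8 m.
In an isothermal atmosphere, density decays like pressure: ρ = ρ₀ exp(−z/H).
z/H = 1661.0/8568.8 = 0.19384; exp(−0.19384) = 0.82379.
ρ = 1.13 × 0.82379 = 0.93088 kg/m³.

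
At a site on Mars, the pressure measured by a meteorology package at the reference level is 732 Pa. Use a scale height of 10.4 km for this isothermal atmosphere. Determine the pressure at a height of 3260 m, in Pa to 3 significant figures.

P ≈ 535 Pa

Barometric formula: P = P₀ exp(−z/H).
z/H = 3260.0/10400 = 0.31346; exp(−0.31346) = 0.73091.
P = 732 × 0.73091 = 535.03 Pa.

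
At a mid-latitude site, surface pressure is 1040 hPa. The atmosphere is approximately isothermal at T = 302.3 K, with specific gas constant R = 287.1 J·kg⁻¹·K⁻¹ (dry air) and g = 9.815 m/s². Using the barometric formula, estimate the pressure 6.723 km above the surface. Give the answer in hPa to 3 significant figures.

Scale height: H = RT/g = 287.1 × 302.3 / 9.815 = 8842.6 m.
Barometric formula: P = P₀ exp(−z/H).
z/H = 6723.0/8842.6 = 0.76030; exp(−0.76030) = 0.46753.
P = 1040 × 0.46753 = 486.23 hPa.

P ≈ 486 hPa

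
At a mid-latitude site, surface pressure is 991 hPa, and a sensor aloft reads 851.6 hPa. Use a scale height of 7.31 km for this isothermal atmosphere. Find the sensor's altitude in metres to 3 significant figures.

Invert the barometric formula: z = H ln(P₀/P).
P₀/P = 991/851.6 = 1.1637; ln(1.1637) = 0.15160.
z = 7310.0 × 0.15160 = 1108.2 m.

z ≈ 1110 m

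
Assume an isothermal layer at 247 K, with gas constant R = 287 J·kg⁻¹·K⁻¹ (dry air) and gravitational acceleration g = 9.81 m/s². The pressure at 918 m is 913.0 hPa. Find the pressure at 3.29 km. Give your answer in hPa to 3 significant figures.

Scale height: H = RT/g = 287 × 247 / 9.81 = 7226.2 m.
Between two levels, P₂ = P₁ exp(−Δz/H) with Δz = z₂ − z₁.
Δz = 3290.0 − 918.00 = 2372.0 m; Δz/H = 2372.0/7226.2 = 0.32825.
P₂ = 913.0 × exp(−0.32825) = 913.0 × 0.72018 = 657.52 hPa.

P ≈ 658 hPa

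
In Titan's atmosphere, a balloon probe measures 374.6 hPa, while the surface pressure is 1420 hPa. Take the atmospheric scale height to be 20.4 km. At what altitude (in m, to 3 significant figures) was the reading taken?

z ≈ 27200 m

Invert the barometric formula: z = H ln(P₀/P).
P₀/P = 1420/374.6 = 3.7907; ln(3.7907) = 1.3326.
z = 20400 × 1.3326 = 27185 m.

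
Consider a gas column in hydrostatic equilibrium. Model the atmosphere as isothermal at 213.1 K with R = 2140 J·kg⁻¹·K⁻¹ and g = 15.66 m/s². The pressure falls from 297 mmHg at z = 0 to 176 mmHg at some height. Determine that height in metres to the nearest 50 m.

Scale height: H = RT/g = 2140 × 213.1 / 15.66 = 29121 m.
Invert the barometric formula: z = H ln(P₀/P).
P₀/P = 297/176 = 1.6875; ln(1.6875) = 0.52325.
z = 29121 × 0.52325 = 15238 m.

z ≈ 15250 m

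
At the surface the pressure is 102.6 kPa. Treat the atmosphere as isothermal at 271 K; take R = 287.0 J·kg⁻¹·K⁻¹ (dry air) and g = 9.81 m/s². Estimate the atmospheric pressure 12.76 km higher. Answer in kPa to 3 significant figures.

P ≈ 20.5 kPa

Scale height: H = RT/g = 287.0 × 271 / 9.81 = 7928.3 m.
Barometric formula: P = P₀ exp(−z/H).
z/H = 12760/7928.3 = 1.6094; exp(−1.6094) = 0.20001.
P = 102.6 × 0.20001 = 20.521 kPa.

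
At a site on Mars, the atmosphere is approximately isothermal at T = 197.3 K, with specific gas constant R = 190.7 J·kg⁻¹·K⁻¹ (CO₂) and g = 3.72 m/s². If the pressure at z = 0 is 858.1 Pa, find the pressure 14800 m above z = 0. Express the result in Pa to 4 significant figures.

P ≈ 198.6 Pa

Scale height: H = RT/g = 190.7 × 197.3 / 3.72 = 10114 m.
Barometric formula: P = P₀ exp(−z/H).
z/H = 14800/10114 = 1.4633; exp(−1.4633) = 0.23147.
P = 858.1 × 0.23147 = 198.62 Pa.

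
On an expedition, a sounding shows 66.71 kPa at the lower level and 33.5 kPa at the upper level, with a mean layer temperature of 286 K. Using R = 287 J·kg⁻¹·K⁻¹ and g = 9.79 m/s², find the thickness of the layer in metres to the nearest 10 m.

Hypsometric equation: Δz = (R T̄/g) ln(P₁/P₂).
R T̄/g = 287 × 286 / 9.79 = 8384.3 m.
ln(66.71/33.5) = ln(1.9913) = 0.68879.
Δz = 8384.3 × 0.68879 = 5775.0 m.

Δz ≈ 5780 m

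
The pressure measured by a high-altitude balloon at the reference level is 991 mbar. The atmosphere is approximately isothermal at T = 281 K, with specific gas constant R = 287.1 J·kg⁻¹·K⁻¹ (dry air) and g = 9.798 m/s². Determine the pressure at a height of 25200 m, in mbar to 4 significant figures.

Scale height: H = RT/g = 287.1 × 281 / 9.798 = 8233.8 m.
Barometric formula: P = P₀ exp(−z/H).
z/H = 25200/8233.8 = 3.0606; exp(−3.0606) = 0.046860.
P = 991 × 0.046860 = 46.438 mbar.

P ≈ 46.44 mbar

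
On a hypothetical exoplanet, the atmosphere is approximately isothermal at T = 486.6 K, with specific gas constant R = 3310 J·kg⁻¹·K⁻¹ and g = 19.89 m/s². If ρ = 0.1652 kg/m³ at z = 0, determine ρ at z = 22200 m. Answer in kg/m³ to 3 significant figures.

Scale height: H = RT/g = 3310 × 486.6 / 19.89 = 80978 m.
In an isothermal atmosphere, density decays like pressure: ρ = ρ₀ exp(−z/H).
z/H = 22200/80978 = 0.27415; exp(−0.27415) = 0.76022.
ρ = 0.1652 × 0.76022 = 0.12559 kg/m³.

ρ ≈ 0.126 kg/m³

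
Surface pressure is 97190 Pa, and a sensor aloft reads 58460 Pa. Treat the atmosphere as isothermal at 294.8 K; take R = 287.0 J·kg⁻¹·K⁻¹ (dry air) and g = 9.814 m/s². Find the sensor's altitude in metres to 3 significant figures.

z ≈ 4380 m

Scale height: H = RT/g = 287.0 × 294.8 / 9.814 = 8621.1 m.
Invert the barometric formula: z = H ln(P₀/P).
P₀/P = 97190/58460 = 1.6625; ln(1.6625) = 0.50832.
z = 8621.1 × 0.50832 = 4382.3 m.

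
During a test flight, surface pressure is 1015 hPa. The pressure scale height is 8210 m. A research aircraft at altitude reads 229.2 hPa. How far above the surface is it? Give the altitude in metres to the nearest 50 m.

z ≈ 12200 m

Invert the barometric formula: z = H ln(P₀/P).
P₀/P = 1015/229.2 = 4.4284; ln(4.4284) = 1.4880.
z = 8210.0 × 1.4880 = 12216 m.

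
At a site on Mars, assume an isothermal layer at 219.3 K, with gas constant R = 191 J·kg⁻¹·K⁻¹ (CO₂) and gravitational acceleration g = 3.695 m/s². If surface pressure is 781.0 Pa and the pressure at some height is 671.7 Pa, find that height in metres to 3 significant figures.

Scale height: H = RT/g = 191 × 219.3 / 3.695 = 11336 m.
Invert the barometric formula: z = H ln(P₀/P).
P₀/P = 781.0/671.7 = 1.1627; ln(1.1627) = 0.15074.
z = 11336 × 0.15074 = 1708.8 m.

z ≈ 1710 m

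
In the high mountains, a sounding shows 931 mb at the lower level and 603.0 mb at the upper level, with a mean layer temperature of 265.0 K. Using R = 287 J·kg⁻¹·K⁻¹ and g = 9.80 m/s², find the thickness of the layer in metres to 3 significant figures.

Δz ≈ 3370 m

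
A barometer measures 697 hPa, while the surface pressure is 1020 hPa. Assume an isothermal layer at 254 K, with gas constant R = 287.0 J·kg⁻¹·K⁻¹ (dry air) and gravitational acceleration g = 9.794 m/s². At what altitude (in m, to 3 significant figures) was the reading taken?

Scale height: H = RT/g = 287.0 × 254 / 9.794 = 7443.1 m.
Invert the barometric formula: z = H ln(P₀/P).
P₀/P = 1020/697 = 1.4634; ln(1.4634) = 0.38076.
z = 7443.1 × 0.38076 = 2834.0 m.

z ≈ 2830 m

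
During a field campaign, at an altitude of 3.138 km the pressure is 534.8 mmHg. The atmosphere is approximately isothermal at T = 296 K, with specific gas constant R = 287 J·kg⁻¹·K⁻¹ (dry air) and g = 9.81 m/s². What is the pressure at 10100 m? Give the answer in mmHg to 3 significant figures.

P ≈ 239 mmHg

Scale height: H = RT/g = 287 × 296 / 9.81 = 8659.7 m.
Between two levels, P₂ = P₁ exp(−Δz/H) with Δz = z₂ − z₁.
Δz = 10100 − 3138.0 = 6962.0 m; Δz/H = 6962.0/8659.7 = 0.80395.
P₂ = 534.8 × exp(−0.80395) = 534.8 × 0.44756 = 239.36 mmHg.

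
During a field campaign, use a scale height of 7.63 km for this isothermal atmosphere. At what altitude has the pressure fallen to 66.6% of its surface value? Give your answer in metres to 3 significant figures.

Set P/P₀ = exp(−z/H) = 0.666, so z = −H ln(0.666).
−ln(0.666) = 0.40647; z = 7630.0 × 0.40647 = 3101.4 m.

z ≈ 3100 m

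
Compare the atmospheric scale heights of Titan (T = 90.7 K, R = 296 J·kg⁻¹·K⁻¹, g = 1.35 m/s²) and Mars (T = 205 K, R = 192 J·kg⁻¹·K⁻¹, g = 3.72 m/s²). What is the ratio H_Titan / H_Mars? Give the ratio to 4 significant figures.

H = RT/g for each body.
H_Titan = 296 × 90.7 / 1.35 = 19887 m.
H_Mars = 192 × 205 / 3.72 = 10581 m.
H_Titan/H_Mars = 19887/10581 = 1.8795.

H_Titan/H_Mars ≈ 1.880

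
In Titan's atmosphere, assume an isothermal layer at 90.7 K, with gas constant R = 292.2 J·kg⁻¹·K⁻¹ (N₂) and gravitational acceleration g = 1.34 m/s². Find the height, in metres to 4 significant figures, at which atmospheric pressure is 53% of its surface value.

z ≈ 12560 m

Scale height: H = RT/g = 292.2 × 90.7 / 1.34 = 19778 m.
Set P/P₀ = exp(−z/H) = 0.53, so z = −H ln(0.53).
−ln(0.53) = 0.63488; z = 19778 × 0.63488 = 12557 m.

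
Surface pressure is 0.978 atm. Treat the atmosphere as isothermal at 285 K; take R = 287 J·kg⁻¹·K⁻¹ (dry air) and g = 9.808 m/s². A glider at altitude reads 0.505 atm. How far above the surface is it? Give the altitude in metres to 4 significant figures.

z ≈ 5512 m

Scale height: H = RT/g = 287 × 285 / 9.808 = 8339.6 m.
Invert the barometric formula: z = H ln(P₀/P).
P₀/P = 0.978/0.505 = 1.9366; ln(1.9366) = 0.66093.
z = 8339.6 × 0.66093 = 5511.9 m.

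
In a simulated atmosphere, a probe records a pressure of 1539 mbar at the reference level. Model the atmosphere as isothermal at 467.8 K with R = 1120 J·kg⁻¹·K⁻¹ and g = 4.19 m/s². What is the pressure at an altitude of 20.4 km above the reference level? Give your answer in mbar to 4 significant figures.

P ≈ 1307 mbar

Scale height: H = RT/g = 1120 × 467.8 / 4.19 = 125040 m.
Barometric formula: P = P₀ exp(−z/H).
z/H = 20400/125040 = 0.16315; exp(−0.16315) = 0.84946.
P = 1539 × 0.84946 = 1307.3 mbar.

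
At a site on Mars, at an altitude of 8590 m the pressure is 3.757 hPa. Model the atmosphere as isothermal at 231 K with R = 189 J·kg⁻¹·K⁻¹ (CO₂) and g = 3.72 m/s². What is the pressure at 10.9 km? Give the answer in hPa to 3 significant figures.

P ≈ 3.09 hPa

Scale height: H = RT/g = 189 × 231 / 3.72 = 11736 m.
Between two levels, P₂ = P₁ exp(−Δz/H) with Δz = z₂ − z₁.
Δz = 10900 − 8590.0 = 2310.0 m; Δz/H = 2310.0/11736 = 0.19683.
P₂ = 3.757 × exp(−0.19683) = 3.757 × 0.82133 = 3.0857 hPa.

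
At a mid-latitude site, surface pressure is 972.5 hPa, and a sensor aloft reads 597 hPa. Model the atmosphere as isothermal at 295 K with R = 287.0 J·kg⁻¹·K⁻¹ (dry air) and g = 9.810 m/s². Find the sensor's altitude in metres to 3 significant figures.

Scale height: H = RT/g = 287.0 × 295 / 9.810 = 8630.5 m.
Invert the barometric formula: z = H ln(P₀/P).
P₀/P = 972.5/597 = 1.6290; ln(1.6290) = 0.48797.
z = 8630.5 × 0.48797 = 4211.4 m.

z ≈ 4210 m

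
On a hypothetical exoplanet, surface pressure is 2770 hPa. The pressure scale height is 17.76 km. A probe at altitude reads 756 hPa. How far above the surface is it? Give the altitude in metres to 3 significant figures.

z ≈ 23100 m

Invert the barometric formula: z = H ln(P₀/P).
P₀/P = 2770/756 = 3.6640; ln(3.6640) = 1.2986.
z = 17760 × 1.2986 = 23063 m.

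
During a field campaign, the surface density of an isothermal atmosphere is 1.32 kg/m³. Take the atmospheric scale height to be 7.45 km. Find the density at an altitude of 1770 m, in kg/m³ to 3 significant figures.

ρ ≈ 1.04 kg/m³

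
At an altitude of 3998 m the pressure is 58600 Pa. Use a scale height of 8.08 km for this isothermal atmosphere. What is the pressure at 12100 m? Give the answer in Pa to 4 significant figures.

P ≈ 21500 Pa

Between two levels, P₂ = P₁ exp(−Δz/H) with Δz = z₂ − z₁.
Δz = 12100 − 3998.0 = 8102.0 m; Δz/H = 8102.0/8080.0 = 1.0027.
P₂ = 58600 × exp(−1.0027) = 58600 × 0.36689 = 21500 Pa.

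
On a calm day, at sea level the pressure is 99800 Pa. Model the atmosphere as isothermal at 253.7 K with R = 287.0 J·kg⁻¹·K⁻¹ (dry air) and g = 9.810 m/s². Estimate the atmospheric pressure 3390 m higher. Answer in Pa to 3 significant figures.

Scale height: H = RT/g = 287.0 × 253.7 / 9.810 = 7422.2 m.
Barometric formula: P = P₀ exp(−z/H).
z/H = 3390.0/7422.2 = 0.45674; exp(−0.45674) = 0.63334.
P = 99800 × 0.63334 = 63207 Pa.

P ≈ 63200 Pa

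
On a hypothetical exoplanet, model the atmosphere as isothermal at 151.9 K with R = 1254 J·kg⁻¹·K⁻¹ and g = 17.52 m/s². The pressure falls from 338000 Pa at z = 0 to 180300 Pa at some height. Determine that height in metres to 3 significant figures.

Scale height: H = RT/g = 1254 × 151.9 / 17.52 = 10872 m.
Invert the barometric formula: z = H ln(P₀/P).
P₀/P = 338000/180300 = 1.8747; ln(1.8747) = 0.62845.
z = 10872 × 0.62845 = 6832.5 m.

z ≈ 6830 m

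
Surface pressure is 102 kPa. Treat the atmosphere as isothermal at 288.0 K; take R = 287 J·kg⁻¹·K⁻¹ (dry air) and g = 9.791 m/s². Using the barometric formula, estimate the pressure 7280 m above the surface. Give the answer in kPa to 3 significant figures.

Scale height: H = RT/g = 287 × 288.0 / 9.791 = 8442.0 m.
Barometric formula: P = P₀ exp(−z/H).
z/H = 7280.0/8442.0 = 0.86235; exp(−0.86235) = 0.42217.
P = 102 × 0.42217 = 43.061 kPa.

P ≈ 43.1 kPa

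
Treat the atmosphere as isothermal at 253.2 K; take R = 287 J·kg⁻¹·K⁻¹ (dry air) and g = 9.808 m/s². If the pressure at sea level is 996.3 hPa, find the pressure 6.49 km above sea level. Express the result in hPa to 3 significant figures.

P ≈ 415 hPa

Scale height: H = RT/g = 287 × 253.2 / 9.808 = 7409.1 m.
Barometric formula: P = P₀ exp(−z/H).
z/H = 6490.0/7409.1 = 0.87595; exp(−0.87595) = 0.41647.
P = 996.3 × 0.41647 = 414.93 hPa.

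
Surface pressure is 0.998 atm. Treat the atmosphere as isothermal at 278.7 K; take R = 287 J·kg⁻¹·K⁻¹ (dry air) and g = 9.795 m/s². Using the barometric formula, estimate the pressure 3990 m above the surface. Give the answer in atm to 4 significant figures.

P ≈ 0.6123 atm

Scale height: H = RT/g = 287 × 278.7 / 9.795 = 8166.1 m.
Barometric formula: P = P₀ exp(−z/H).
z/H = 3990.0/8166.1 = 0.48861; exp(−0.48861) = 0.61348.
P = 0.998 × 0.61348 = 0.61225 atm.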